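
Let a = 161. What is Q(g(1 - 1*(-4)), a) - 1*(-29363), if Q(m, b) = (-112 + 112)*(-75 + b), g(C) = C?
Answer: 29363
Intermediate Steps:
Q(m, b) = 0 (Q(m, b) = 0*(-75 + b) = 0)
Q(g(1 - 1*(-4)), a) - 1*(-29363) = 0 - 1*(-29363) = 0 + 29363 = 29363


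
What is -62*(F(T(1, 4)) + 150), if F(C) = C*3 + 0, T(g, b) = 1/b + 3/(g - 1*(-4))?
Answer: -94581/10 ≈ -9458.1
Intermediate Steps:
T(g, b) = 1/b + 3/(4 + g) (T(g, b) = 1/b + 3/(g + 4) = 1/b + 3/(4 + g))
F(C) = 3*C (F(C) = 3*C + 0 = 3*C)
-62*(F(T(1, 4)) + 150) = -62*(3*((4 + 1 + 3*4)/(4*(4 + 1))) + 150) = -62*(3*((¼)*(4 + 1 + 12)/5) + 150) = -62*(3*((¼)*(⅕)*17) + 150) = -62*(3*(17/20) + 150) = -62*(51/20 + 150) = -62*3051/20 = -94581/10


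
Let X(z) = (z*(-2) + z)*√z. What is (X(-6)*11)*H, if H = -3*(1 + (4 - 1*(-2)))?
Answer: -1386*I*√6 ≈ -3395.0*I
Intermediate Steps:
H = -21 (H = -3*(1 + (4 + 2)) = -3*(1 + 6) = -3*7 = -21)
X(z) = -z^(3/2) (X(z) = (-2*z + z)*√z = (-z)*√z = -z^(3/2))
(X(-6)*11)*H = (-(-6)^(3/2)*11)*(-21) = (-(-6)*I*√6*11)*(-21) = ((6*I*√6)*11)*(-21) = (66*I*√6)*(-21) = -1386*I*√6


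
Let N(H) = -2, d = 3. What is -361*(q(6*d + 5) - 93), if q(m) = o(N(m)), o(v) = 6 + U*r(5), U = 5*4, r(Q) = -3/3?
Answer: 38627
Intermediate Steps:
r(Q) = -1 (r(Q) = -3*⅓ = -1)
U = 20
o(v) = -14 (o(v) = 6 + 20*(-1) = 6 - 20 = -14)
q(m) = -14
-361*(q(6*d + 5) - 93) = -361*(-14 - 93) = -361*(-107) = 38627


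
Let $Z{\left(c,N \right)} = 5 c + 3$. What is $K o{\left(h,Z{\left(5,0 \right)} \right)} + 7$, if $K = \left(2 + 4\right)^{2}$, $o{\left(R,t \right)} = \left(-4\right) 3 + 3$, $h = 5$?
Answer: $-317$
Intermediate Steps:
$Z{\left(c,N \right)} = 3 + 5 c$
$o{\left(R,t \right)} = -9$ ($o{\left(R,t \right)} = -12 + 3 = -9$)
$K = 36$ ($K = 6^{2} = 36$)
$K o{\left(h,Z{\left(5,0 \right)} \right)} + 7 = 36 \left(-9\right) + 7 = -324 + 7 = -317$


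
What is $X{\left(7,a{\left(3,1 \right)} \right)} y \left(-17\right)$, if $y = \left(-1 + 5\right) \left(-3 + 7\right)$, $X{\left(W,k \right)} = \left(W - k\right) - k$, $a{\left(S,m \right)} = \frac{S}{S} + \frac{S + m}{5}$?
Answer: $- \frac{4624}{5} \approx -924.8$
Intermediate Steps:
$a{\left(S,m \right)} = 1 + \frac{S}{5} + \frac{m}{5}$ ($a{\left(S,m \right)} = 1 + \left(S + m\right) \frac{1}{5} = 1 + \left(\frac{S}{5} + \frac{m}{5}\right) = 1 + \frac{S}{5} + \frac{m}{5}$)
$X{\left(W,k \right)} = W - 2 k$
$y = 16$ ($y = 4 \cdot 4 = 16$)
$X{\left(7,a{\left(3,1 \right)} \right)} y \left(-17\right) = \left(7 - 2 \left(1 + \frac{1}{5} \cdot 3 + \frac{1}{5} \cdot 1\right)\right) 16 \left(-17\right) = \left(7 - 2 \left(1 + \frac{3}{5} + \frac{1}{5}\right)\right) 16 \left(-17\right) = \left(7 - \frac{18}{5}\right) 16 \left(-17\right) = \frac{17}{5} \cdot 16 \left(-17\right) = \frac{272}{5} \left(-17\right) = - \frac{4624}{5}$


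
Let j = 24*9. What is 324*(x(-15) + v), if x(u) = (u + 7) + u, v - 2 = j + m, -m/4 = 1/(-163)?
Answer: 10299636/163 ≈ 63188.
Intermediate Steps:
m = 4/163 (m = -4/(-163) = -4*(-1/163) = 4/163 ≈ 0.024540)
j = 216
v = 35538/163 (v = 2 + (216 + 4/163) = 2 + 35212/163 = 35538/163 ≈ 218.02)
x(u) = 7 + 2*u (x(u) = (7 + u) + u = 7 + 2*u)
324*(x(-15) + v) = 324*((7 + 2*(-15)) + 35538/163) = 324*((7 - 30) + 35538/163) = 324*(-23 + 35538/163) = 324*(31789/163) = 10299636/163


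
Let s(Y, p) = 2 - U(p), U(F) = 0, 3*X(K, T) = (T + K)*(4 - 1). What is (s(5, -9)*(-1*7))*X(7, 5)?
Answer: -168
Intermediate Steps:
X(K, T) = K + T (X(K, T) = ((T + K)*(4 - 1))/3 = ((K + T)*3)/3 = (3*K + 3*T)/3 = K + T)
s(Y, p) = 2 (s(Y, p) = 2 - 1*0 = 2 + 0 = 2)
(s(5, -9)*(-1*7))*X(7, 5) = (2*(-1*7))*(7 + 5) = (2*(-7))*12 = -14*12 = -168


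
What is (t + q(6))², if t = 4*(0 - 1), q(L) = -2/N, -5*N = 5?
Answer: 4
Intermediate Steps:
N = -1 (N = -⅕*5 = -1)
q(L) = 2 (q(L) = -2/(-1) = -2*(-1) = 2)
t = -4 (t = 4*(-1) = -4)
(t + q(6))² = (-4 + 2)² = (-2)² = 4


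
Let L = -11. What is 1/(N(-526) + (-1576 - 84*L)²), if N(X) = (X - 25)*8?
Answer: 1/420696 ≈ 2.3770e-6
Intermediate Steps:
N(X) = -200 + 8*X (N(X) = (-25 + X)*8 = -200 + 8*X)
1/(N(-526) + (-1576 - 84*L)²) = 1/((-200 + 8*(-526)) + (-1576 - 84*(-11))²) = 1/((-200 - 4208) + (-1576 + 924)²) = 1/(-4408 + (-652)²) = 1/(-4408 + 425104) = 1/420696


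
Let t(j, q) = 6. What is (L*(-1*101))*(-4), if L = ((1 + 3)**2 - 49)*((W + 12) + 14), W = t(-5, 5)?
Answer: -426624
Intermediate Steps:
W = 6
L = -1056 (L = ((1 + 3)**2 - 49)*((6 + 12) + 14) = (4**2 - 49)*(18 + 14) = (16 - 49)*32 = -33*32 = -1056)
(L*(-1*101))*(-4) = -(-1056)*101*(-4) = -1056*(-101)*(-4) = 106656*(-4) = -426624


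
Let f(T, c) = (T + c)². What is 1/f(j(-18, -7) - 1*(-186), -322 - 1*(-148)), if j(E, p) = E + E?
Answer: 1/576 ≈ 0.0017361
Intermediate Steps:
j(E, p) = 2*E
1/f(j(-18, -7) - 1*(-186), -322 - 1*(-148)) = 1/(((2*(-18) - 1*(-186)) + (-322 - 1*(-148)))²) = 1/(((-36 + 186) + (-322 + 148))²) = 1/((150 - 174)²) = 1/((-24)²) = 1/576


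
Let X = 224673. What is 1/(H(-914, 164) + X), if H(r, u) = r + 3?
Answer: 1/223762 ≈ 4.4690e-6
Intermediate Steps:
H(r, u) = 3 + r
1/(H(-914, 164) + X) = 1/((3 - 914) + 224673) = 1/(-911 + 224673) = 1/223762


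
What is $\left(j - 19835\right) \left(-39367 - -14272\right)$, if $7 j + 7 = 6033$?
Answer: $476156115$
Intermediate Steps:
$j = \frac{6026}{7}$ ($j = -1 + \frac{1}{7} \cdot 6033 = -1 + \frac{6033}{7} = \frac{6026}{7} \approx 860.86$)
$\left(j - 19835\right) \left(-39367 - -14272\right) = \left(\frac{6026}{7} - 19835\right) \left(-39367 - -14272\right) = - \frac{132819 \left(-39367 + \left(-7889 + 22161\right)\right)}{7} = - \frac{132819 \left(-39367 + 14272\right)}{7} = \left(- \frac{132819}{7}\right) \left(-25095\right) = 476156115$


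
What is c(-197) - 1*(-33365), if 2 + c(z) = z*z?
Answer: 72172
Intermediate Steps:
c(z) = -2 + z² (c(z) = -2 + z*z = -2 + z²)
c(-197) - 1*(-33365) = (-2 + (-197)²) - 1*(-33365) = (-2 + 38809) + 33365 = 38807 + 33365 = 72172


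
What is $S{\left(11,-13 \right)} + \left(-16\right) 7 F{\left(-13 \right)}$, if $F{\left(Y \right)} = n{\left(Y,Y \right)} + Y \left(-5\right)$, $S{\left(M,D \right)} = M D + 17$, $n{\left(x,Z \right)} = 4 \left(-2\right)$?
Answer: $-6510$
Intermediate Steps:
$n{\left(x,Z \right)} = -8$
$S{\left(M,D \right)} = 17 + D M$ ($S{\left(M,D \right)} = D M + 17 = 17 + D M$)
$F{\left(Y \right)} = -8 - 5 Y$ ($F{\left(Y \right)} = -8 + Y \left(-5\right) = -8 - 5 Y$)
$S{\left(11,-13 \right)} + \left(-16\right) 7 F{\left(-13 \right)} = \left(17 - 143\right) + \left(-16\right) 7 \left(-8 - -65\right) = \left(17 - 143\right) - 112 \left(-8 + 65\right) = -126 - 6384 = -6510$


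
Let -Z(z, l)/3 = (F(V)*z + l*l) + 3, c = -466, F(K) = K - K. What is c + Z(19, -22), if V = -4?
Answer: -1927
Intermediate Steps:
F(K) = 0
Z(z, l) = -9 - 3*l² (Z(z, l) = -3*((0*z + l*l) + 3) = -3*((0 + l²) + 3) = -3*(l² + 3) = -3*(3 + l²) = -9 - 3*l²)
c + Z(19, -22) = -466 + (-9 - 3*(-22)²) = -466 + (-9 - 3*484) = -466 + (-9 - 1452) = -466 - 1461 = -1927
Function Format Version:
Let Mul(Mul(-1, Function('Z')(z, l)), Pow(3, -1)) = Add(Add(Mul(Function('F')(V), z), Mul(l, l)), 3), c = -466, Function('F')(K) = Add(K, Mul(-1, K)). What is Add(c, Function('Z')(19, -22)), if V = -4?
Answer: -1927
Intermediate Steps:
Function('F')(K) = 0
Function('Z')(z, l) = Add(-9, Mul(-3, Pow(l, 2))) (Function('Z')(z, l) = Mul(-3, Add(Add(Mul(0, z), Mul(l, l)), 3)) = Mul(-3, Add(Add(0, Pow(l, 2)), 3)) = Mul(-3, Add(Pow(l, 2), 3)) = Mul(-3, Add(3, Pow(l, 2))) = Add(-9, Mul(-3, Pow(l, 2))))
Add(c, Function('Z')(19, -22)) = Add(-466, Add(-9, Mul(-3, Pow(-22, 2)))) = Add(-466, Add(-9, Mul(-3, 484))) = Add(-466, Add(-9, -1452)) = Add(-466, -1461) = -1927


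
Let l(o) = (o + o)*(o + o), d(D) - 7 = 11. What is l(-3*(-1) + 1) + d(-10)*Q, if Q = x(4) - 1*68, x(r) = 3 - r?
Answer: -1178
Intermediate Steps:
d(D) = 18 (d(D) = 7 + 11 = 18)
l(o) = 4*o² (l(o) = (2*o)*(2*o) = 4*o²)
Q = -69 (Q = (3 - 1*4) - 1*68 = (3 - 4) - 68 = -1 - 68 = -69)
l(-3*(-1) + 1) + d(-10)*Q = 4*(-3*(-1) + 1)² + 18*(-69) = 4*(3 + 1)² - 1242 = 4*4² - 1242 = 4*16 - 1242 = 64 - 1242 = -1178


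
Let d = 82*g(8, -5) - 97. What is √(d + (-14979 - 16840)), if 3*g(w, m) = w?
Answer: 2*I*√71319/3 ≈ 178.04*I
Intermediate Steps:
g(w, m) = w/3
d = 365/3 (d = 82*((⅓)*8) - 97 = 82*(8/3) - 97 = 656/3 - 97 = 365/3 ≈ 121.67)
√(d + (-14979 - 16840)) = √(365/3 + (-14979 - 16840)) = √(365/3 - 31819) = √(-95092/3) = 2*I*√71319/3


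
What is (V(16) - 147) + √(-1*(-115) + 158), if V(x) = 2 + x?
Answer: -129 + √273 ≈ -112.48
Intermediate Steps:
(V(16) - 147) + √(-1*(-115) + 158) = ((2 + 16) - 147) + √(-1*(-115) + 158) = (18 - 147) + √(115 + 158) = -129 + √273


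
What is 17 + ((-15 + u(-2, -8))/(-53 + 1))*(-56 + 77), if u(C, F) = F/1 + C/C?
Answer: 673/26 ≈ 25.885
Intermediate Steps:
u(C, F) = 1 + F (u(C, F) = F*1 + 1 = F + 1 = 1 + F)
17 + ((-15 + u(-2, -8))/(-53 + 1))*(-56 + 77) = 17 + ((-15 + (1 - 8))/(-53 + 1))*(-56 + 77) = 17 + ((-15 - 7)/(-52))*21 = 17 - 22*(-1/52)*21 = 17 + (11/26)*21 = 17 + 231/26 = 673/26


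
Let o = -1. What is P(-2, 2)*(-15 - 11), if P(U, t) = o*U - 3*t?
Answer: 104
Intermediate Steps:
P(U, t) = -U - 3*t
P(-2, 2)*(-15 - 11) = (-1*(-2) - 3*2)*(-15 - 11) = (2 - 6)*(-26) = -4*(-26) = 104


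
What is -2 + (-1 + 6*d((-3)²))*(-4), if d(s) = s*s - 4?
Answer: -1846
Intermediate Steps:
d(s) = -4 + s² (d(s) = s² - 4 = -4 + s²)
-2 + (-1 + 6*d((-3)²))*(-4) = -2 + (-1 + 6*(-4 + ((-3)²)²))*(-4) = -2 + (-1 + 6*(-4 + 9²))*(-4) = -2 + (-1 + 6*(-4 + 81))*(-4) = -2 + (-1 + 6*77)*(-4) = -2 + (-1 + 462)*(-4) = -2 + 461*(-4) = -2 - 1844 = -1846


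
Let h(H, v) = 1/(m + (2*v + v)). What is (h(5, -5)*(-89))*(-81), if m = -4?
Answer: -7209/19 ≈ -379.42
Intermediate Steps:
h(H, v) = 1/(-4 + 3*v) (h(H, v) = 1/(-4 + (2*v + v)) = 1/(-4 + 3*v))
(h(5, -5)*(-89))*(-81) = (-89/(-4 + 3*(-5)))*(-81) = (-89/(-4 - 15))*(-81) = (-89/(-19))*(-81) = -1/19*(-89)*(-81) = (89/19)*(-81) = -7209/19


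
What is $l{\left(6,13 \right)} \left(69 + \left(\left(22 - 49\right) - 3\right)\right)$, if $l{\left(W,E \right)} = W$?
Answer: $234$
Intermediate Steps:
$l{\left(6,13 \right)} \left(69 + \left(\left(22 - 49\right) - 3\right)\right) = 6 \left(69 + \left(\left(22 - 49\right) - 3\right)\right) = 6 \left(69 - 30\right) = 6 \cdot 39 = 234$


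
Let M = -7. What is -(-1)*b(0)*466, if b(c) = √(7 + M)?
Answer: 0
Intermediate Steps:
b(c) = 0 (b(c) = √(7 - 7) = √0 = 0)
-(-1)*b(0)*466 = -(-1)*0*466 = -(-1)*0 = -1*0 = 0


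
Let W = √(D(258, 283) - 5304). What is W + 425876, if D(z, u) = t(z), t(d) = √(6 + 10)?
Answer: 425876 + 10*I*√53 ≈ 4.2588e+5 + 72.801*I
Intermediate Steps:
t(d) = 4 (t(d) = √16 = 4)
D(z, u) = 4
W = 10*I*√53 (W = √(4 - 5304) = √(-5300) = 10*I*√53 ≈ 72.801*I)
W + 425876 = 10*I*√53 + 425876 = 425876 + 10*I*√53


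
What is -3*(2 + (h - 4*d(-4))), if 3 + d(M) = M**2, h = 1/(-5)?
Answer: 753/5 ≈ 150.60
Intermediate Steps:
h = -1/5 (h = 1*(-1/5) = -1/5 ≈ -0.20000)
d(M) = -3 + M**2
-3*(2 + (h - 4*d(-4))) = -3*(2 + (-1/5 - 4*(-3 + (-4)**2))) = -3*(2 + (-1/5 - 4*(-3 + 16))) = -3*(2 + (-1/5 - 4*13)) = -3*(2 + (-1/5 - 52)) = -3*(2 - 261/5) = -3*(-251/5) = 753/5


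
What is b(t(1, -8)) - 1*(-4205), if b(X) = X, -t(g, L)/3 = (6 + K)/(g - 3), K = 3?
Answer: 8437/2 ≈ 4218.5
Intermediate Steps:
t(g, L) = -27/(-3 + g) (t(g, L) = -3*(6 + 3)/(g - 3) = -27/(-3 + g))
b(t(1, -8)) - 1*(-4205) = -27/(-3 + 1) - 1*(-4205) = -27/(-2) + 4205 = -27*(-½) + 4205 = 27/2 + 4205 = 8437/2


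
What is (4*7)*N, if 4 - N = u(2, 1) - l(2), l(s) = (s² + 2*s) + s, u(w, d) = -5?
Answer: 532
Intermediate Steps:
l(s) = s² + 3*s
N = 19 (N = 4 - (-5 - 2*(3 + 2)) = 4 - (-5 - 2*5) = 4 - (-5 - 1*10) = 4 - (-5 - 10) = 4 - 1*(-15) = 4 + 15 = 19)
(4*7)*N = (4*7)*19 = 28*19 = 532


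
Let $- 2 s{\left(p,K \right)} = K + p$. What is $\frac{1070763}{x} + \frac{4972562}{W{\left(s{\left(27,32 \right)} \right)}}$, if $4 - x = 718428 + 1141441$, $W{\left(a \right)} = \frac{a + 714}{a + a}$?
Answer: $- \frac{363766720240629}{848718395} \approx -4.2861 \cdot 10^{5}$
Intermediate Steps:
$s{\left(p,K \right)} = - \frac{K}{2} - \frac{p}{2}$ ($s{\left(p,K \right)} = - \frac{K + p}{2} = - \frac{K}{2} - \frac{p}{2}$)
$W{\left(a \right)} = \frac{714 + a}{2 a}$
$x = -1859865$ ($x = 4 - \left(718428 + 1141441\right) = 4 - 1859869 = -1859865$)
$\frac{1070763}{x} + \frac{4972562}{W{\left(s{\left(27,32 \right)} \right)}} = \frac{1070763}{-1859865} + \frac{4972562}{\frac{1}{2} \frac{1}{\left(- \frac{1}{2}\right) 32 - \frac{27}{2}} \left(714 - \frac{59}{2}\right)} = 1070763 \left(- \frac{1}{1859865}\right) + \frac{4972562}{\frac{1}{2} \frac{1}{-16 - \frac{27}{2}} \left(714 - \frac{59}{2}\right)} = - \frac{356921}{619955} + \frac{4972562}{\frac{1}{2} \frac{1}{- \frac{59}{2}} \left(714 - \frac{59}{2}\right)} = - \frac{356921}{619955} + \frac{4972562}{\frac{1}{2} \left(- \frac{2}{59}\right) \frac{1369}{2}} = - \frac{356921}{619955} + \frac{4972562}{- \frac{1369}{118}} = - \frac{356921}{619955} + 4972562 \left(- \frac{118}{1369}\right) = - \frac{356921}{619955} - \frac{586762316}{1369} = - \frac{363766720240629}{848718395}$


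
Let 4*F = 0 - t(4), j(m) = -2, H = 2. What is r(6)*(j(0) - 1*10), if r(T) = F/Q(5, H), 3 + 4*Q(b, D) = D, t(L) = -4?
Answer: 48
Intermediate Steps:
Q(b, D) = -¾ + D/4
F = 1 (F = (0 - 1*(-4))/4 = (0 + 4)/4 = (¼)*4 = 1)
r(T) = -4 (r(T) = 1/(-¾ + (¼)*2) = 1/(-¾ + ½) = 1/(-¼) = 1*(-4) = -4)
r(6)*(j(0) - 1*10) = -4*(-2 - 1*10) = -4*(-2 - 10) = -4*(-12) = 48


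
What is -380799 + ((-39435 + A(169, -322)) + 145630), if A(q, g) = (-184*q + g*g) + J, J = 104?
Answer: -201912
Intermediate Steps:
A(q, g) = 104 + g² - 184*q (A(q, g) = (-184*q + g*g) + 104 = (-184*q + g²) + 104 = (g² - 184*q) + 104 = 104 + g² - 184*q)
-380799 + ((-39435 + A(169, -322)) + 145630) = -380799 + ((-39435 + (104 + (-322)² - 184*169)) + 145630) = -380799 + ((-39435 + (104 + 103684 - 31096)) + 145630) = -380799 + ((-39435 + 72692) + 145630) = -380799 + (33257 + 145630) = -380799 + 178887 = -201912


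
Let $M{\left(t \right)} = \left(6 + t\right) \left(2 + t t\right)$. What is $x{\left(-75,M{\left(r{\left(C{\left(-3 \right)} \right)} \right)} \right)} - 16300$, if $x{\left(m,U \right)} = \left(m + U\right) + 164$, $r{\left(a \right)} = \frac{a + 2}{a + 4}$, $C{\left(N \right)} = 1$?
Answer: $- \frac{2024428}{125} \approx -16195.0$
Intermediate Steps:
$r{\left(a \right)} = \frac{2 + a}{4 + a}$
$M{\left(t \right)} = \left(2 + t^{2}\right) \left(6 + t\right)$ ($M{\left(t \right)} = \left(6 + t\right) \left(2 + t^{2}\right) = \left(2 + t^{2}\right) \left(6 + t\right)$)
$x{\left(m,U \right)} = 164 + U + m$ ($x{\left(m,U \right)} = \left(U + m\right) + 164 = 164 + U + m$)
$x{\left(-75,M{\left(r{\left(C{\left(-3 \right)} \right)} \right)} \right)} - 16300 = \left(164 + \left(12 + \left(\frac{2 + 1}{4 + 1}\right)^{3} + 2 \frac{2 + 1}{4 + 1} + 6 \left(\frac{2 + 1}{4 + 1}\right)^{2}\right) - 75\right) - 16300 = \left(164 + \left(12 + \left(\frac{1}{5} \cdot 3\right)^{3} + 2 \cdot \frac{1}{5} \cdot 3 + 6 \left(\frac{1}{5} \cdot 3\right)^{2}\right) - 75\right) - 16300 = \left(164 + \left(12 + \left(\frac{3}{5}\right)^{3} + 2 \cdot \frac{3}{5} + 6 \left(\frac{3}{5}\right)^{2}\right) - 75\right) - 16300 = \left(164 + \left(12 + \frac{27}{125} + \frac{6}{5} + 6 \cdot \frac{9}{25}\right) - 75\right) - 16300 = \left(164 + \left(12 + \frac{27}{125} + \frac{6}{5} + \frac{54}{25}\right) - 75\right) - 16300 = \left(164 + \frac{1947}{125} - 75\right) - 16300 = \frac{13072}{125} - 16300 = - \frac{2024428}{125}$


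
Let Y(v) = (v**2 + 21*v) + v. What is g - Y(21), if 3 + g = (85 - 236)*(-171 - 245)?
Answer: 61910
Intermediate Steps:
Y(v) = v**2 + 22*v
g = 62813 (g = -3 + (85 - 236)*(-171 - 245) = -3 - 151*(-416) = -3 + 62816 = 62813)
g - Y(21) = 62813 - 21*(22 + 21) = 62813 - 21*43 = 62813 - 1*903 = 62813 - 903 = 61910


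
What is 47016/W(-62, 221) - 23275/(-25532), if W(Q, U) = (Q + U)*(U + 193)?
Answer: 151806259/93370524 ≈ 1.6258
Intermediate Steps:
W(Q, U) = (193 + U)*(Q + U) (W(Q, U) = (Q + U)*(193 + U) = (193 + U)*(Q + U))
47016/W(-62, 221) - 23275/(-25532) = 47016/(221² + 193*(-62) + 193*221 - 62*221) - 23275/(-25532) = 47016/(48841 - 11966 + 42653 - 13702) - 23275*(-1/25532) = 47016/65826 + 23275/25532 = 47016*(1/65826) + 23275/25532 = 2612/3657 + 23275/25532 = 151806259/93370524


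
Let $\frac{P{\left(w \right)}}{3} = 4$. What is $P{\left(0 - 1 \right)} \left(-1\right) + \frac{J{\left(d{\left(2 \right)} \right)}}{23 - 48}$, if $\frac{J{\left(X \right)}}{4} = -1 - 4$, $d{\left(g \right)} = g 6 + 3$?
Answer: $- \frac{56}{5} \approx -11.2$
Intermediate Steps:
$P{\left(w \right)} = 12$ ($P{\left(w \right)} = 3 \cdot 4 = 12$)
$d{\left(g \right)} = 3 + 6 g$ ($d{\left(g \right)} = 6 g + 3 = 3 + 6 g$)
$J{\left(X \right)} = -20$ ($J{\left(X \right)} = 4 \left(-1 - 4\right) = 4 \left(-5\right) = -20$)
$P{\left(0 - 1 \right)} \left(-1\right) + \frac{J{\left(d{\left(2 \right)} \right)}}{23 - 48} = 12 \left(-1\right) + \frac{1}{23 - 48} \left(-20\right) = -12 + \frac{1}{-25} \left(-20\right) = -12 - - \frac{4}{5} = -12 + \frac{4}{5} = - \frac{56}{5}$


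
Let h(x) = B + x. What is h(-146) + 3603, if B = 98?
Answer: 3555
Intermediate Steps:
h(x) = 98 + x
h(-146) + 3603 = (98 - 146) + 3603 = -48 + 3603 = 3555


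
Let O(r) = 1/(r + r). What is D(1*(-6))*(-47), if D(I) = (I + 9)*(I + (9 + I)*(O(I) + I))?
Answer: 13677/4 ≈ 3419.3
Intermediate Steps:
O(r) = 1/(2*r)
D(I) = (9 + I)*(I + (9 + I)*(I + 1/(2*I))) (D(I) = (I + 9)*(I + (9 + I)*(1/(2*I) + I)) = (9 + I)*(I + (9 + I)*(I + 1/(2*I))))
D(1*(-6))*(-47) = (9 + (1*(-6))³ + 19*(1*(-6))² + 81/(2*((1*(-6)))) + 181*(1*(-6))/2)*(-47) = (9 + (-6)³ + 19*(-6)² + (81/2)/(-6) + (181/2)*(-6))*(-47) = (9 - 216 + 19*36 + (81/2)*(-⅙) - 543)*(-47) = (9 - 216 + 684 - 27/4 - 543)*(-47) = -291/4*(-47) = 13677/4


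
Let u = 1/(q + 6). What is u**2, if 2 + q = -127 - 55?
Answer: 1/31684 ≈ 3.1562e-5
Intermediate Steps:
q = -184 (q = -2 + (-127 - 55) = -2 - 182 = -184)
u = -1/178 (u = 1/(-184 + 6) = 1/(-178) = -1/178 ≈ -0.0056180)
u**2 = (-1/178)**2 = 1/31684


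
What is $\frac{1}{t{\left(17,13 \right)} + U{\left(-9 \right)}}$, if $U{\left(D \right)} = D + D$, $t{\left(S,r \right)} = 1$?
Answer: $- \frac{1}{17} \approx -0.058824$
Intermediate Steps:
$U{\left(D \right)} = 2 D$
$\frac{1}{t{\left(17,13 \right)} + U{\left(-9 \right)}} = \frac{1}{1 + 2 \left(-9\right)} = \frac{1}{1 - 18} = \frac{1}{-17} = - \frac{1}{17}$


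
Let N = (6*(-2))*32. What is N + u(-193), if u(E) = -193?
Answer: -577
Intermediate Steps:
N = -384 (N = -12*32 = -384)
N + u(-193) = -384 - 193 = -577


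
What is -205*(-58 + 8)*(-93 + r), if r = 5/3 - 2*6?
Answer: -3177500/3 ≈ -1.0592e+6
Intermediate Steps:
r = -31/3 (r = 5*(⅓) - 12 = 5/3 - 12 = -31/3 ≈ -10.333)
-205*(-58 + 8)*(-93 + r) = -205*(-58 + 8)*(-93 - 31/3) = -(-10250)*(-310)/3 = -205*15500/3 = -3177500/3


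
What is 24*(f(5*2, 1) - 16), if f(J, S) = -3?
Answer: -456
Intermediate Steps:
24*(f(5*2, 1) - 16) = 24*(-3 - 16) = 24*(-19) = -456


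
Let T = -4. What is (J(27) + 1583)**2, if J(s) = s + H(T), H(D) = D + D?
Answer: 2566404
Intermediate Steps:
H(D) = 2*D
J(s) = -8 + s (J(s) = s + 2*(-4) = s - 8 = -8 + s)
(J(27) + 1583)**2 = ((-8 + 27) + 1583)**2 = (19 + 1583)**2 = 1602**2 = 2566404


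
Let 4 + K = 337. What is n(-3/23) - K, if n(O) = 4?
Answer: -329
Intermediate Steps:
K = 333 (K = -4 + 337 = 333)
n(-3/23) - K = 4 - 1*333 = 4 - 333 = -329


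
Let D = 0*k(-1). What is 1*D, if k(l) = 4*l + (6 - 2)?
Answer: 0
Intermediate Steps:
k(l) = 4 + 4*l (k(l) = 4*l + 4 = 4 + 4*l)
D = 0 (D = 0*(4 + 4*(-1)) = 0*(4 - 4) = 0*0 = 0)
1*D = 1*0 = 0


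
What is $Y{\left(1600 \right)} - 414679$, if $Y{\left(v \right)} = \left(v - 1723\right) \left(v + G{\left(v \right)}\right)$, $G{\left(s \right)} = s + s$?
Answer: $-1005079$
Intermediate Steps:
$G{\left(s \right)} = 2 s$
$Y{\left(v \right)} = 3 v \left(-1723 + v\right)$ ($Y{\left(v \right)} = \left(v - 1723\right) \left(v + 2 v\right) = \left(-1723 + v\right) 3 v = 3 v \left(-1723 + v\right)$)
$Y{\left(1600 \right)} - 414679 = 3 \cdot 1600 \left(-1723 + 1600\right) - 414679 = 3 \cdot 1600 \left(-123\right) - 414679 = -590400 - 414679 = -1005079$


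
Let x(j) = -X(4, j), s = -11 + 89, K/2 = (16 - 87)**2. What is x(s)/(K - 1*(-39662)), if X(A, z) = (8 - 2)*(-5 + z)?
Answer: -219/24872 ≈ -0.0088051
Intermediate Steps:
K = 10082 (K = 2*(16 - 87)**2 = 2*(-71)**2 = 2*5041 = 10082)
X(A, z) = -30 + 6*z (X(A, z) = 6*(-5 + z) = -30 + 6*z)
s = 78
x(j) = 30 - 6*j (x(j) = -(-30 + 6*j) = 30 - 6*j)
x(s)/(K - 1*(-39662)) = (30 - 6*78)/(10082 - 1*(-39662)) = (30 - 468)/(10082 + 39662) = -438/49744 = -438*1/49744 = -219/24872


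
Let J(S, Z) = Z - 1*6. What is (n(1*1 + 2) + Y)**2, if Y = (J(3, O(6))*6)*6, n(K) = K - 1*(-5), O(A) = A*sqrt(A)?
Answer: 323200 - 89856*sqrt(6) ≈ 1.0310e+5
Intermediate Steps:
O(A) = A**(3/2)
J(S, Z) = -6 + Z (J(S, Z) = Z - 6 = -6 + Z)
n(K) = 5 + K (n(K) = K + 5 = 5 + K)
Y = -216 + 216*sqrt(6) (Y = ((-6 + 6**(3/2))*6)*6 = ((-6 + 6*sqrt(6))*6)*6 = (-36 + 36*sqrt(6))*6 = -216 + 216*sqrt(6) ≈ 313.09)
(n(1*1 + 2) + Y)**2 = ((5 + (1*1 + 2)) + (-216 + 216*sqrt(6)))**2 = ((5 + (1 + 2)) + (-216 + 216*sqrt(6)))**2 = ((5 + 3) + (-216 + 216*sqrt(6)))**2 = (8 + (-216 + 216*sqrt(6)))**2 = (-208 + 216*sqrt(6))**2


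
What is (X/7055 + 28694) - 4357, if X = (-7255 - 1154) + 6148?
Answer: 10099722/415 ≈ 24337.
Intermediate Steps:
X = -2261 (X = -8409 + 6148 = -2261)
(X/7055 + 28694) - 4357 = (-2261/7055 + 28694) - 4357 = (-2261*1/7055 + 28694) - 4357 = (-133/415 + 28694) - 4357 = 11907877/415 - 4357 = 10099722/415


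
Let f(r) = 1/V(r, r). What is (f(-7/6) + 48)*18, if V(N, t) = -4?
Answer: 1719/2 ≈ 859.50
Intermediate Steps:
f(r) = -1/4 (f(r) = 1/(-4) = -1/4)
(f(-7/6) + 48)*18 = (-1/4 + 48)*18 = (191/4)*18 = 1719/2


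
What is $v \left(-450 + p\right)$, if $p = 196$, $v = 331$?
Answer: $-84074$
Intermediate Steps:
$v \left(-450 + p\right) = 331 \left(-450 + 196\right) = 331 \left(-254\right) = -84074$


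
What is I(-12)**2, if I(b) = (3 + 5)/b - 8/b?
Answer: 0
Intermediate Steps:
I(b) = 0 (I(b) = 8/b - 8/b = 0)
I(-12)**2 = 0**2 = 0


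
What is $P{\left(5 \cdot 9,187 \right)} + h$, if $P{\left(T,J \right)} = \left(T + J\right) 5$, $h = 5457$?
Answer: $6617$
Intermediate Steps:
$P{\left(T,J \right)} = 5 J + 5 T$ ($P{\left(T,J \right)} = \left(J + T\right) 5 = 5 J + 5 T$)
$P{\left(5 \cdot 9,187 \right)} + h = \left(5 \cdot 187 + 5 \cdot 5 \cdot 9\right) + 5457 = \left(935 + 5 \cdot 45\right) + 5457 = \left(935 + 225\right) + 5457 = 1160 + 5457 = 6617$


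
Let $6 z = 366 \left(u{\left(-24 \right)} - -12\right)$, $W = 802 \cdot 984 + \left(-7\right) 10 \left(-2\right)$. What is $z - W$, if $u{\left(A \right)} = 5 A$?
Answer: $-795896$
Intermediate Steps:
$W = 789308$ ($W = 789168 - -140 = 789168 + 140 = 789308$)
$z = -6588$ ($z = \frac{366 \left(5 \left(-24\right) - -12\right)}{6} = \frac{366 \left(-120 + \left(-352 + 364\right)\right)}{6} = \frac{366 \left(-120 + 12\right)}{6} = \frac{366 \left(-108\right)}{6} = \frac{1}{6} \left(-39528\right) = -6588$)
$z - W = -6588 - 789308 = -795896$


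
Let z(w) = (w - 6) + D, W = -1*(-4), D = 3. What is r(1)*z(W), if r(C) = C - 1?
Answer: 0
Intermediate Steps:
W = 4
r(C) = -1 + C
z(w) = -3 + w (z(w) = (w - 6) + 3 = (-6 + w) + 3 = -3 + w)
r(1)*z(W) = (-1 + 1)*(-3 + 4) = 0*1 = 0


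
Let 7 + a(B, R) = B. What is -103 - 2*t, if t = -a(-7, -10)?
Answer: -131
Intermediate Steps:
a(B, R) = -7 + B
t = 14 (t = -(-7 - 7) = -1*(-14) = 14)
-103 - 2*t = -103 - 2*14 = -103 - 28 = -131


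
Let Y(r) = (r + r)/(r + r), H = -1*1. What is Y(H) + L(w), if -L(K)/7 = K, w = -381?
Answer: 2668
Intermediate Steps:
H = -1
Y(r) = 1 (Y(r) = (2*r)/((2*r)) = (2*r)*(1/(2*r)) = 1)
L(K) = -7*K
Y(H) + L(w) = 1 - 7*(-381) = 1 + 2667 = 2668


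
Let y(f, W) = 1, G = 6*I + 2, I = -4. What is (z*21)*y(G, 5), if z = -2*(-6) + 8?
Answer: 420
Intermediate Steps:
G = -22 (G = 6*(-4) + 2 = -24 + 2 = -22)
z = 20 (z = 12 + 8 = 20)
(z*21)*y(G, 5) = (20*21)*1 = 420*1 = 420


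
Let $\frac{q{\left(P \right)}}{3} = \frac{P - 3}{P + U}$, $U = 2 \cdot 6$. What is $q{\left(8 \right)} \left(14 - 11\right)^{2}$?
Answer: $\frac{27}{4} \approx 6.75$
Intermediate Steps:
$U = 12$
$q{\left(P \right)} = \frac{3 \left(-3 + P\right)}{12 + P}$ ($q{\left(P \right)} = 3 \frac{P - 3}{P + 12} = 3 \frac{-3 + P}{12 + P} = \frac{3 \left(-3 + P\right)}{12 + P}$)
$q{\left(8 \right)} \left(14 - 11\right)^{2} = \frac{3 \left(-3 + 8\right)}{12 + 8} \left(14 - 11\right)^{2} = 3 \cdot \frac{1}{20} \cdot 5 \cdot 3^{2} = 3 \cdot \frac{1}{20} \cdot 5 \cdot 9 = \frac{3}{4} \cdot 9 = \frac{27}{4}$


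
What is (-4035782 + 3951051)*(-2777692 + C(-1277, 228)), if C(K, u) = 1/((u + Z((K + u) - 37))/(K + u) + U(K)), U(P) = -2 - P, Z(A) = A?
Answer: 314985532365836897/1338333 ≈ 2.3536e+11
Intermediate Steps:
C(K, u) = 1/(-2 - K + (-37 + K + 2*u)/(K + u)) (C(K, u) = 1/((u + ((K + u) - 37))/(K + u) + (-2 - K)) = 1/((u + (-37 + K + u))/(K + u) + (-2 - K)) = 1/((-37 + K + 2*u)/(K + u) + (-2 - K)) = 1/(-2 - K + (-37 + K + 2*u)/(K + u)))
(-4035782 + 3951051)*(-2777692 + C(-1277, 228)) = (-4035782 + 3951051)*(-2777692 + (-1*(-1277) - 1*228)/(37 - 1277 + (-1277)² - 1277*228)) = -84731*(-2777692 + (1277 - 228)/(37 - 1277 + 1630729 - 291156)) = -84731*(-2777692 + 1049/1338333) = -84731*(-3717476866387/1338333) = 314985532365836897/1338333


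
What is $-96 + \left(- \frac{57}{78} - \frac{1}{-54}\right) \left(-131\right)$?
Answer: $- \frac{946}{351} \approx -2.6952$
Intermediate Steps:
$-96 + \left(- \frac{57}{78} - \frac{1}{-54}\right) \left(-131\right) = -96 + \left(\left(-57\right) \frac{1}{78} - - \frac{1}{54}\right) \left(-131\right) = -96 + \left(- \frac{19}{26} + \frac{1}{54}\right) \left(-131\right) = -96 - - \frac{32750}{351} = -96 + \frac{32750}{351} = - \frac{946}{351}$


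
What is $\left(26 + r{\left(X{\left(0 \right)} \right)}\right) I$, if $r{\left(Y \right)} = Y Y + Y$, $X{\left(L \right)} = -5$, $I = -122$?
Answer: $-5612$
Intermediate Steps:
$r{\left(Y \right)} = Y + Y^{2}$ ($r{\left(Y \right)} = Y^{2} + Y = Y + Y^{2}$)
$\left(26 + r{\left(X{\left(0 \right)} \right)}\right) I = \left(26 - 5 \left(1 - 5\right)\right) \left(-122\right) = \left(26 - -20\right) \left(-122\right) = \left(26 + 20\right) \left(-122\right) = 46 \left(-122\right) = -5612$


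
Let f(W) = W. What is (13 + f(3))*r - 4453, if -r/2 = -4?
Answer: -4325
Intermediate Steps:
r = 8 (r = -2*(-4) = 8)
(13 + f(3))*r - 4453 = (13 + 3)*8 - 4453 = 16*8 - 4453 = 128 - 4453 = -4325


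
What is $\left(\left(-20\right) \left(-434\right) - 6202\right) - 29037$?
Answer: $-26559$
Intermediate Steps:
$\left(\left(-20\right) \left(-434\right) - 6202\right) - 29037 = \left(8680 - 6202\right) - 29037 = 2478 - 29037 = -26559$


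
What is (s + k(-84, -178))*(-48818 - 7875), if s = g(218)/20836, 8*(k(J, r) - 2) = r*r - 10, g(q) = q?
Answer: -4679260106339/20836 ≈ -2.2458e+8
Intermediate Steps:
k(J, r) = ¾ + r²/8 (k(J, r) = 2 + (r*r - 10)/8 = 2 + (r² - 10)/8 = 2 + (-10 + r²)/8 = 2 + (-5/4 + r²/8) = ¾ + r²/8)
s = 109/10418 (s = 218/20836 = 218*(1/20836) = 109/10418 ≈ 0.010463)
(s + k(-84, -178))*(-48818 - 7875) = (109/10418 + (¾ + (⅛)*(-178)²))*(-48818 - 7875) = (109/10418 + (¾ + (⅛)*31684))*(-56693) = (109/10418 + (¾ + 7921/2))*(-56693) = (109/10418 + 15845/4)*(-56693) = (82536823/20836)*(-56693) = -4679260106339/20836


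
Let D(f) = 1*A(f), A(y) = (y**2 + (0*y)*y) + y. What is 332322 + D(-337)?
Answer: 445554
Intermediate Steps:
A(y) = y + y**2 (A(y) = (y**2 + 0*y) + y = (y**2 + 0) + y = y**2 + y = y + y**2)
D(f) = f*(1 + f) (D(f) = 1*(f*(1 + f)) = f*(1 + f))
332322 + D(-337) = 332322 - 337*(1 - 337) = 332322 - 337*(-336) = 332322 + 113232 = 445554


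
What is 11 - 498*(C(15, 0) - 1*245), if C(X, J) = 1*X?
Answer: 114551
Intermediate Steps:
C(X, J) = X
11 - 498*(C(15, 0) - 1*245) = 11 - 498*(15 - 1*245) = 11 - 498*(15 - 245) = 11 - 498*(-230) = 11 + 114540 = 114551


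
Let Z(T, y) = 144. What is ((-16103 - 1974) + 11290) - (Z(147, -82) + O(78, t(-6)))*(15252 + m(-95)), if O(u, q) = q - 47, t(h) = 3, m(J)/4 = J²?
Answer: -5141987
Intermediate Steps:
m(J) = 4*J²
O(u, q) = -47 + q
((-16103 - 1974) + 11290) - (Z(147, -82) + O(78, t(-6)))*(15252 + m(-95)) = ((-16103 - 1974) + 11290) - (144 + (-47 + 3))*(15252 + 4*(-95)²) = (-18077 + 11290) - (144 - 44)*(15252 + 4*9025) = -6787 - 100*(15252 + 36100) = -6787 - 100*51352 = -6787 - 1*5135200 = -6787 - 5135200 = -5141987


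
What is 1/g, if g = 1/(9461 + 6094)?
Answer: 15555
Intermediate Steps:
g = 1/15555 ≈ 6.4288e-5
1/g = 1/(1/15555) = 15555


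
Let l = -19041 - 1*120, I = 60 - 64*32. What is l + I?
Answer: -21149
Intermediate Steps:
I = -1988 (I = 60 - 2048 = -1988)
l = -19161 (l = -19041 - 120 = -19161)
l + I = -19161 - 1988 = -21149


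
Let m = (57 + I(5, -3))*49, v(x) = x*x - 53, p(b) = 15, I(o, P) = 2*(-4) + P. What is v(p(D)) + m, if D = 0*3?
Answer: 2426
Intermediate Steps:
I(o, P) = -8 + P
D = 0
v(x) = -53 + x² (v(x) = x² - 53 = -53 + x²)
m = 2254 (m = (57 + (-8 - 3))*49 = (57 - 11)*49 = 46*49 = 2254)
v(p(D)) + m = (-53 + 15²) + 2254 = (-53 + 225) + 2254 = 172 + 2254 = 2426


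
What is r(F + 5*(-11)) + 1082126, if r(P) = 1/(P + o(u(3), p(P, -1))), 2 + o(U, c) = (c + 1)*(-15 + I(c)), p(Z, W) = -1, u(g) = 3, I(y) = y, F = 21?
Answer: 38956535/36 ≈ 1.0821e+6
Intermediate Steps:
o(U, c) = -2 + (1 + c)*(-15 + c) (o(U, c) = -2 + (c + 1)*(-15 + c) = -2 + (1 + c)*(-15 + c))
r(P) = 1/(-2 + P) (r(P) = 1/(P + (-17 + (-1)² - 14*(-1))) = 1/(P + (-17 + 1 + 14)) = 1/(P - 2) = 1/(-2 + P))
r(F + 5*(-11)) + 1082126 = 1/(-2 + (21 + 5*(-11))) + 1082126 = 1/(-2 + (21 - 55)) + 1082126 = 1/(-2 - 34) + 1082126 = 1/(-36) + 1082126 = -1/36 + 1082126 = 38956535/36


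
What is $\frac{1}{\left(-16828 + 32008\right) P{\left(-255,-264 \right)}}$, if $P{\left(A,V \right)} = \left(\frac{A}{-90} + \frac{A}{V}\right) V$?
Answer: $- \frac{1}{15225540} \approx -6.5679 \cdot 10^{-8}$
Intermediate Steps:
$P{\left(A,V \right)} = V \left(- \frac{A}{90} + \frac{A}{V}\right)$ ($P{\left(A,V \right)} = \left(A \left(- \frac{1}{90}\right) + \frac{A}{V}\right) V = \left(- \frac{A}{90} + \frac{A}{V}\right) V = V \left(- \frac{A}{90} + \frac{A}{V}\right)$)
$\frac{1}{\left(-16828 + 32008\right) P{\left(-255,-264 \right)}} = \frac{1}{\left(-16828 + 32008\right) \frac{1}{90} \left(-255\right) \left(90 - -264\right)} = \frac{1}{15180 \cdot \frac{1}{90} \left(-255\right) \left(90 + 264\right)} = \frac{1}{15180 \cdot \frac{1}{90} \left(-255\right) 354} = \frac{1}{15180 \left(-1003\right)} = \frac{1}{15180} \left(- \frac{1}{1003}\right) = - \frac{1}{15225540}$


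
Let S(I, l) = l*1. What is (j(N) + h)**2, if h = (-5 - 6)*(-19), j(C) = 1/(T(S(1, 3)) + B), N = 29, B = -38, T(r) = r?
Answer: 53494596/1225 ≈ 43669.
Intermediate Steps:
S(I, l) = l
j(C) = -1/35 (j(C) = 1/(3 - 38) = 1/(-35) = -1/35)
h = 209 (h = -11*(-19) = 209)
(j(N) + h)**2 = (-1/35 + 209)**2 = (7314/35)**2 = 53494596/1225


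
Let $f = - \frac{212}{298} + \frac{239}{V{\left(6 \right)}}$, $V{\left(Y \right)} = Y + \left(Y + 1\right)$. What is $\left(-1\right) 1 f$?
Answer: $- \frac{34233}{1937} \approx -17.673$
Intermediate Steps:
$V{\left(Y \right)} = 1 + 2 Y$ ($V{\left(Y \right)} = Y + \left(1 + Y\right) = 1 + 2 Y$)
$f = \frac{34233}{1937}$ ($f = - \frac{212}{298} + \frac{239}{1 + 2 \cdot 6} = \left(-212\right) \frac{1}{298} + \frac{239}{1 + 12} = - \frac{106}{149} + \frac{239}{13} = \frac{34233}{1937} \approx 17.673$)
$\left(-1\right) 1 f = \left(-1\right) 1 \cdot \frac{34233}{1937} = \left(-1\right) \frac{34233}{1937} = - \frac{34233}{1937}$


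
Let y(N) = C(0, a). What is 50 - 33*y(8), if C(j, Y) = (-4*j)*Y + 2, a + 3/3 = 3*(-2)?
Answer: -16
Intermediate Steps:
a = -7 (a = -1 + 3*(-2) = -1 - 6 = -7)
C(j, Y) = 2 - 4*Y*j (C(j, Y) = -4*Y*j + 2 = 2 - 4*Y*j)
y(N) = 2 (y(N) = 2 - 4*(-7)*0 = 2 + 0 = 2)
50 - 33*y(8) = 50 - 33*2 = 50 - 66 = -16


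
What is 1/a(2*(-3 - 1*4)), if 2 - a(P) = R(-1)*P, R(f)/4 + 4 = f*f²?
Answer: -1/278 ≈ -0.0035971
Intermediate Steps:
R(f) = -16 + 4*f³ (R(f) = -16 + 4*(f*f²) = -16 + 4*f³)
a(P) = 2 + 20*P (a(P) = 2 - (-16 + 4*(-1)³)*P = 2 - (-16 + 4*(-1))*P = 2 - (-16 - 4)*P = 2 - (-20)*P = 2 + 20*P)
1/a(2*(-3 - 1*4)) = 1/(2 + 20*(2*(-3 - 1*4))) = 1/(2 + 20*(2*(-3 - 4))) = 1/(2 + 20*(2*(-7))) = 1/(2 + 20*(-14)) = 1/(2 - 280) = 1/(-278) = -1/278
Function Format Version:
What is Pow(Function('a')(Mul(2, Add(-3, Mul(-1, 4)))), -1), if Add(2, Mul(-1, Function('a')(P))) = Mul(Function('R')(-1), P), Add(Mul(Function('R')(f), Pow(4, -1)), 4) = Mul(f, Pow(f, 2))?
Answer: Rational(-1, 278) ≈ -0.0035971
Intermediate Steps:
Function('R')(f) = Add(-16, Mul(4, Pow(f, 3))) (Function('R')(f) = Add(-16, Mul(4, Mul(f, Pow(f, 2)))) = Add(-16, Mul(4, Pow(f, 3))))
Function('a')(P) = Add(2, Mul(20, P)) (Function('a')(P) = Add(2, Mul(-1, Mul(Add(-16, Mul(4, Pow(-1, 3))), P))) = Add(2, Mul(-1, Mul(Add(-16, Mul(4, -1)), P))) = Add(2, Mul(-1, Mul(Add(-16, -4), P))) = Add(2, Mul(-1, Mul(-20, P))) = Add(2, Mul(20, P)))
Pow(Function('a')(Mul(2, Add(-3, Mul(-1, 4)))), -1) = Pow(Add(2, Mul(20, Mul(2, Add(-3, Mul(-1, 4))))), -1) = Pow(Add(2, Mul(20, Mul(2, Add(-3, -4)))), -1) = Pow(Add(2, Mul(20, Mul(2, -7))), -1) = Pow(Add(2, Mul(20, -14)), -1) = Pow(Add(2, -280), -1) = Pow(-278, -1) = Rational(-1, 278)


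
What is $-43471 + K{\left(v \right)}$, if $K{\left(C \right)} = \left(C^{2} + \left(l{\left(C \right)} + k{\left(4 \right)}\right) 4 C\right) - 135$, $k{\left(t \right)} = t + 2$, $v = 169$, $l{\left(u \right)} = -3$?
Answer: $-13017$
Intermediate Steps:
$k{\left(t \right)} = 2 + t$
$K{\left(C \right)} = -135 + C^{2} + 12 C$ ($K{\left(C \right)} = \left(C^{2} + \left(-3 + \left(2 + 4\right)\right) 4 C\right) - 135 = \left(C^{2} + \left(-3 + 6\right) 4 C\right) - 135 = \left(C^{2} + 3 \cdot 4 C\right) - 135 = \left(C^{2} + 12 C\right) - 135 = -135 + C^{2} + 12 C$)
$-43471 + K{\left(v \right)} = -43471 + \left(-135 + 169^{2} + 12 \cdot 169\right) = -43471 + \left(-135 + 28561 + 2028\right) = -43471 + 30454 = -13017$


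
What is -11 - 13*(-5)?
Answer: 54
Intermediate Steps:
-11 - 13*(-5) = -11 + 65 = 54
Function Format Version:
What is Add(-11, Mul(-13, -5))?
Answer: 54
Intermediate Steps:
Add(-11, Mul(-13, -5)) = Add(-11, 65) = 54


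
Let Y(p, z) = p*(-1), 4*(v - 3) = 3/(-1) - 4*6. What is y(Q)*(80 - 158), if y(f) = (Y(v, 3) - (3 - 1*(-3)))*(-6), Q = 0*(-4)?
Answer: -1053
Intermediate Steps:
Q = 0
v = -15/4 (v = 3 + (3/(-1) - 4*6)/4 = 3 + (3*(-1) - 24)/4 = 3 + (-3 - 24)/4 = 3 + (1/4)*(-27) = 3 - 27/4 = -15/4 ≈ -3.7500)
Y(p, z) = -p
y(f) = 27/2 (y(f) = (-1*(-15/4) - (3 - 1*(-3)))*(-6) = (15/4 - (3 + 3))*(-6) = (15/4 - 1*6)*(-6) = (15/4 - 6)*(-6) = -9/4*(-6) = 27/2)
y(Q)*(80 - 158) = 27*(80 - 158)/2 = (27/2)*(-78) = -1053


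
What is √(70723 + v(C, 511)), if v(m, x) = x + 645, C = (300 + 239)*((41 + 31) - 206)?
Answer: √71879 ≈ 268.10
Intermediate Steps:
C = -72226 (C = 539*(72 - 206) = 539*(-134) = -72226)
v(m, x) = 645 + x
√(70723 + v(C, 511)) = √(70723 + (645 + 511)) = √(70723 + 1156) = √71879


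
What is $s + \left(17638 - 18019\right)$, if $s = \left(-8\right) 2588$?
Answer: $-21085$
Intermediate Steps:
$s = -20704$
$s + \left(17638 - 18019\right) = -20704 + \left(17638 - 18019\right) = -20704 - 381 = -21085$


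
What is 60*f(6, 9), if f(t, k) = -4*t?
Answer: -1440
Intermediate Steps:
60*f(6, 9) = 60*(-4*6) = 60*(-24) = -1440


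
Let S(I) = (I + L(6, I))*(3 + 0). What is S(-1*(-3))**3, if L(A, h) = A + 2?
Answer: 35937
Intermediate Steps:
L(A, h) = 2 + A
S(I) = 24 + 3*I (S(I) = (I + (2 + 6))*(3 + 0) = (I + 8)*3 = (8 + I)*3 = 24 + 3*I)
S(-1*(-3))**3 = (24 + 3*(-1*(-3)))**3 = (24 + 3*3)**3 = (24 + 9)**3 = 33**3 = 35937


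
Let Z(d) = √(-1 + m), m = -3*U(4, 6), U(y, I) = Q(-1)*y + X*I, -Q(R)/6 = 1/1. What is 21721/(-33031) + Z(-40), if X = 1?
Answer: -749/1139 + √53 ≈ 6.6225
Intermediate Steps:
Q(R) = -6 (Q(R) = -6/1 = -6*1 = -6)
U(y, I) = I - 6*y (U(y, I) = -6*y + 1*I = -6*y + I = I - 6*y)
m = 54 (m = -3*(6 - 6*4) = -3*(6 - 24) = -3*(-18) = 54)
Z(d) = √53 (Z(d) = √(-1 + 54) = √53)
21721/(-33031) + Z(-40) = 21721/(-33031) + √53 = 21721*(-1/33031) + √53 = -749/1139 + √53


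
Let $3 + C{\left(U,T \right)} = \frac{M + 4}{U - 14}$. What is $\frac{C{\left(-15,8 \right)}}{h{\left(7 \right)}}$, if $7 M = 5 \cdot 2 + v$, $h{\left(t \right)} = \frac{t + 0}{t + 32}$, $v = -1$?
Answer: $- \frac{25194}{1421} \approx -17.73$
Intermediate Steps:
$h{\left(t \right)} = \frac{t}{32 + t}$
$M = \frac{9}{7}$ ($M = \frac{5 \cdot 2 - 1}{7} = \frac{10 - 1}{7} = \frac{1}{7} \cdot 9 = \frac{9}{7} \approx 1.2857$)
$C{\left(U,T \right)} = -3 + \frac{37}{7 \left(-14 + U\right)}$ ($C{\left(U,T \right)} = -3 + \frac{\frac{9}{7} + 4}{U - 14} = -3 + \frac{37}{7 \left(-14 + U\right)}$)
$\frac{C{\left(-15,8 \right)}}{h{\left(7 \right)}} = \frac{\frac{1}{7} \frac{1}{-14 - 15} \left(331 - -315\right)}{7 \frac{1}{32 + 7}} = \frac{\frac{1}{7} \frac{1}{-29} \left(331 + 315\right)}{7 \cdot \frac{1}{39}} = \frac{\frac{1}{7} \left(- \frac{1}{29}\right) 646}{7 \cdot \frac{1}{39}} = - \frac{646}{203 \cdot \frac{7}{39}} = \left(- \frac{646}{203}\right) \frac{39}{7} = - \frac{25194}{1421}$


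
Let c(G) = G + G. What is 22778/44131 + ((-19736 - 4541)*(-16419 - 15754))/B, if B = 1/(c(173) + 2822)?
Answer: 109198209851781146/44131 ≈ 2.4744e+12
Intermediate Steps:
c(G) = 2*G
B = 1/3168 (B = 1/(2*173 + 2822) = 1/(346 + 2822) = 1/3168 ≈ 0.00031566)
22778/44131 + ((-19736 - 4541)*(-16419 - 15754))/B = 22778/44131 + ((-19736 - 4541)*(-16419 - 15754))/(1/3168) = 22778*(1/44131) - 24277*(-32173)*3168 = 22778/44131 + 781063921*3168 = 22778/44131 + 2474410501728 = 109198209851781146/44131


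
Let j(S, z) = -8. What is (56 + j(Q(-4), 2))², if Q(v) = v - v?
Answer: 2304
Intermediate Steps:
Q(v) = 0
(56 + j(Q(-4), 2))² = (56 - 8)² = 48² = 2304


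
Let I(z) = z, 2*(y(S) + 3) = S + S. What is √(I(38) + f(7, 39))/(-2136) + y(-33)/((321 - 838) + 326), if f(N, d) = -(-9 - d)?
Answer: 36/191 - √86/2136 ≈ 0.18414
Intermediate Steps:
y(S) = -3 + S (y(S) = -3 + (S + S)/2 = -3 + (2*S)/2 = -3 + S)
f(N, d) = 9 + d
√(I(38) + f(7, 39))/(-2136) + y(-33)/((321 - 838) + 326) = √(38 + (9 + 39))/(-2136) + (-3 - 33)/((321 - 838) + 326) = √(38 + 48)*(-1/2136) - 36/(-517 + 326) = √86*(-1/2136) - 36/(-191) = -√86/2136 - 36*(-1/191) = -√86/2136 + 36/191 = 36/191 - √86/2136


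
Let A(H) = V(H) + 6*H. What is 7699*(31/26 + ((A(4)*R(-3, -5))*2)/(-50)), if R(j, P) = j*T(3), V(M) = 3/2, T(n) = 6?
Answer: 97846591/650 ≈ 1.5053e+5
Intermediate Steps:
V(M) = 3/2 (V(M) = 3*(½) = 3/2)
R(j, P) = 6*j (R(j, P) = j*6 = 6*j)
A(H) = 3/2 + 6*H
7699*(31/26 + ((A(4)*R(-3, -5))*2)/(-50)) = 7699*(31/26 + (((3/2 + 6*4)*(6*(-3)))*2)/(-50)) = 7699*(31*(1/26) + (((3/2 + 24)*(-18))*2)*(-1/50)) = 7699*(31/26 + (((51/2)*(-18))*2)*(-1/50)) = 7699*(31/26 - 459*2*(-1/50)) = 7699*(31/26 - 918*(-1/50)) = 7699*(31/26 + 459/25) = 7699*(12709/650) = 97846591/650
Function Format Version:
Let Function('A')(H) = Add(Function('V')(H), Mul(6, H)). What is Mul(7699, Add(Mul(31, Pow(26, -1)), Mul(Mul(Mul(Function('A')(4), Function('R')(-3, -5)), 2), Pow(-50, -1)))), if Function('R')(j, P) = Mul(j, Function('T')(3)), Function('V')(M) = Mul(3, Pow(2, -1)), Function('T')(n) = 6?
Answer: Rational(97846591, 650) ≈ 1.5053e+5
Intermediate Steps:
Function('V')(M) = Rational(3, 2) (Function('V')(M) = Mul(3, Rational(1, 2)) = Rational(3, 2))
Function('R')(j, P) = Mul(6, j) (Function('R')(j, P) = Mul(j, 6) = Mul(6, j))
Function('A')(H) = Add(Rational(3, 2), Mul(6, H))
Mul(7699, Add(Mul(31, Pow(26, -1)), Mul(Mul(Mul(Function('A')(4), Function('R')(-3, -5)), 2), Pow(-50, -1)))) = Mul(7699, Add(Mul(31, Pow(26, -1)), Mul(Mul(Mul(Add(Rational(3, 2), Mul(6, 4)), Mul(6, -3)), 2), Pow(-50, -1)))) = Mul(7699, Add(Mul(31, Rational(1, 26)), Mul(Mul(Mul(Add(Rational(3, 2), 24), -18), 2), Rational(-1, 50)))) = Mul(7699, Add(Rational(31, 26), Mul(Mul(Mul(Rational(51, 2), -18), 2), Rational(-1, 50)))) = Mul(7699, Add(Rational(31, 26), Mul(Mul(-459, 2), Rational(-1, 50)))) = Mul(7699, Add(Rational(31, 26), Mul(-918, Rational(-1, 50)))) = Mul(7699, Add(Rational(31, 26), Rational(459, 25))) = Mul(7699, Rational(12709, 650)) = Rational(97846591, 650)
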